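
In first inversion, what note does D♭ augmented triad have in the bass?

F

D♭ augmented triad in root position is Db–F–A.
First inversion places the third in the bass, which is F.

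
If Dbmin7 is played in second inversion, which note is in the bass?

Ab

Dbmin7 in root position is Db–Fb–Ab–Cb.
Second inversion places the fifth in the bass, which is Ab.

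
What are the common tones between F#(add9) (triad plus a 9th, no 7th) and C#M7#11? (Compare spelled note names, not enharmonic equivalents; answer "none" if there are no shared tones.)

C# – G#

F#(add9) = F#, A#, C#, G#.
C#M7#11 = C#, E#, G#, B#, F##.
Shared: C#, G#.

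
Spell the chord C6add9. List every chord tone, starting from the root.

C6add9: six-nine on C.
root → C
3rd (major 3rd) → E
5th (perfect 5th) → G
6th (major 6th) → A
9th (major 9th) → D

C, E, G, A, D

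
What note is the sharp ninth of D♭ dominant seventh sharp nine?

D♭ dominant seventh sharp nine is built on Db; its 9th is an augmented 9th above the root.
A second above D uses the letter E, and the augmented 9th above Db is E.

E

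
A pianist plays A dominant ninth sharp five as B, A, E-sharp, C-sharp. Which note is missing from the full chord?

A dominant ninth sharp five = A, C-sharp, E-sharp, G, B. The voicing lacks the 7th (minor 7th), G.

G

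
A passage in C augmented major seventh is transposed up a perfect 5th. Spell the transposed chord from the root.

C up a perfect 5th → G. New chord: G augmented major seventh.
- root: G
- major 3rd: B
- augmented 5th: D-sharp
- major 7th: F-sharp

G – B – D-sharp – F-sharp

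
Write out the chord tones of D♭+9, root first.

D♭ – F – A – C♭ – E♭

D♭+9 is a dominant ninth sharp five built on D♭.
D♭ — root
F — major 3rd
A — augmented 5th
C♭ — minor 7th
E♭ — major 9th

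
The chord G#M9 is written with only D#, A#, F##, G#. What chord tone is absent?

B#

G#M9 = G#, B#, D#, F##, A#. The voicing lacks the 3rd (major 3rd), B#.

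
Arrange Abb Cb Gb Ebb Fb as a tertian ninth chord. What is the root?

Fb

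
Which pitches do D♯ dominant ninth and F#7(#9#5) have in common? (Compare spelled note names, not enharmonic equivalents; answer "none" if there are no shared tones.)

D♯ dominant ninth: D♯ F𝄪 A♯ C♯ E♯
F#7(#9#5): F♯ A♯ C𝄪 E G𝄪
Common to both → A♯.

A♯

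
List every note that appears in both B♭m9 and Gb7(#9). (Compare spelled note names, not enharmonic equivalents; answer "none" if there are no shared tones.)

B♭m9: Bb Db F Ab C
Gb7(#9): Gb Bb Db Fb A
Common to both → Bb, Db.

Bb  Db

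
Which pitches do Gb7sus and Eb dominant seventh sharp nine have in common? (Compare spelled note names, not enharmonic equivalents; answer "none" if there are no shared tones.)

Gb7sus: Gb Cb Db Fb
Eb dominant seventh sharp nine: Eb G Bb Db F#
Common to both → Db.

Db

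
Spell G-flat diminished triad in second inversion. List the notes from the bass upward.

G-flat diminished triad = G-flat–B-double-flat–D-double-flat; second inversion → fifth (D-double-flat) lowest.

D-double-flat G-flat B-double-flat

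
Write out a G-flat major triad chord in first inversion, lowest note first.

Bb  Db  Gb

G-flat major triad = Gb–Bb–Db; first inversion → third (Bb) lowest.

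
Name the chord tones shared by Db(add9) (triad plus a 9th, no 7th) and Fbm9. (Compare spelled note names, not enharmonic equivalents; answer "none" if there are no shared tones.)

Db(add9) = D♭, F, A♭, E♭.
Fbm9 = F♭, A𝄫, C♭, E𝄫, G♭.
Shared: none.

none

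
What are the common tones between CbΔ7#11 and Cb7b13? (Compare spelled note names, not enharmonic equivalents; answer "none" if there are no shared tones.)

Cb  Eb  Gb

CbΔ7#11 = Cb, Eb, Gb, Bb, F.
Cb7b13 = Cb, Eb, Gb, Bbb, Abb.
Shared: Cb, Eb, Gb.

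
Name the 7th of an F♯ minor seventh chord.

E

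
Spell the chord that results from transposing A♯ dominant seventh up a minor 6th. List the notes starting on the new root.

Transposed root: A# → F# (minor 6th up). So we spell F# dominant seventh:
F# — root
A# — major 3rd
C# — perfect 5th
E — minor 7th

F#, A#, C#, E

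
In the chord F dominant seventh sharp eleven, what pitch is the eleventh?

Root of F dominant seventh sharp eleven = F. The 11th is an augmented 11th: F up an augmented 11th → B.

B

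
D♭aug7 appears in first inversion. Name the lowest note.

F

D♭aug7 in root position is Db–F–A–Cb.
First inversion places the third in the bass, which is F.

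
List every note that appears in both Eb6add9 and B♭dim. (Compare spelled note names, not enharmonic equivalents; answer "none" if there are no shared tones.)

Bb

Eb6add9 = Eb, G, Bb, C, F.
B♭dim = Bb, Db, Fb.
Shared: Bb.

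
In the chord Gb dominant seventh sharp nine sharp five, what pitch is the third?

Root of Gb dominant seventh sharp nine sharp five = G-flat. The 3rd is a major 3rd: G-flat up a major 3rd → B-flat.

B-flat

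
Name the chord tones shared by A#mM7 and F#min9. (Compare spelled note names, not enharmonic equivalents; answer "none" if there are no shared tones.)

C#

A#mM7 = A#, C#, E#, G##.
F#min9 = F#, A, C#, E, G#.
Shared: C#.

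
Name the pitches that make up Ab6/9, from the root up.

Ab  C  Eb  F  Bb

Ab6/9 is a six-nine built on Ab.
root → Ab
3rd (major 3rd) → C
5th (perfect 5th) → Eb
6th (major 6th) → F
9th (major 9th) → Bb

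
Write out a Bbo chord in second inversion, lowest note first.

Fb Bb Db

Bbo = Bb–Db–Fb; second inversion → fifth (Fb) lowest.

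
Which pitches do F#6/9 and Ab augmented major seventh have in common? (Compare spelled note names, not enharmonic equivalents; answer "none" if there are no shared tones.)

none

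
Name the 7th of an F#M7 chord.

E♯

F#M7 is built on F♯; its 7th is a major 7th above the root.
A seventh above F uses the letter E, and the major 7th above F♯ is E♯.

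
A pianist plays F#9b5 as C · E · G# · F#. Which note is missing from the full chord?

A#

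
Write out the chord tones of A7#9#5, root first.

Root A, quality dominant seventh sharp nine sharp five:
root → A
3rd (major 3rd) → C#
5th (augmented 5th) → E#
7th (minor 7th) → G
9th (augmented 9th) → B#

A, C#, E#, G, B#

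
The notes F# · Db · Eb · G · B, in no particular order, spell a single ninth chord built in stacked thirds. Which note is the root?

Eb

Arranged so that each adjacent pair is a third by letter name: Eb – G – B – Db – F#.
The bottom of that stack, Eb, is the root (this is Eb dominant seventh sharp nine sharp five).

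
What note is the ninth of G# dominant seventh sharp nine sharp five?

A-double-sharp

G# dominant seventh sharp nine sharp five is built on G-sharp; its 9th is an augmented 9th above the root.
A second above G uses the letter A, and the augmented 9th above G-sharp is A-double-sharp.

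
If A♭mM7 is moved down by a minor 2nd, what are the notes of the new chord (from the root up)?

Transposed root: Ab → G (minor 2nd down). So we spell G minor-major seventh:
G — root
Bb — minor 3rd
D — perfect 5th
F# — major 7th

G Bb D F#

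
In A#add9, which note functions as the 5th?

E#

Root of A#add9 = A#. The 5th is a perfect 5th: A# up a perfect 5th → E#.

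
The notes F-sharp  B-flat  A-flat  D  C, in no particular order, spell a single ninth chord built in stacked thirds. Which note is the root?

B-flat

Arranged so that each adjacent pair is a third by letter name: B-flat – D – F-sharp – A-flat – C.
The bottom of that stack, B-flat, is the root (this is B-flat dominant ninth sharp five).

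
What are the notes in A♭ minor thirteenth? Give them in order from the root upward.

Ab, Cb, Eb, Gb, Bb, Db, F

A♭ minor thirteenth is a minor thirteenth built on Ab.
root → Ab
3rd (minor 3rd) → Cb
5th (perfect 5th) → Eb
7th (minor 7th) → Gb
9th (major 9th) → Bb
11th (perfect 11th) → Db
13th (major 13th) → F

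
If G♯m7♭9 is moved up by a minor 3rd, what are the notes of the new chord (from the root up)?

Transposed root: G# → B (minor 3rd up). So we spell B minor seventh flat nine:
Root: B
Minor 3rd (3rd): D
Perfect 5th (5th): F#
Minor 7th (7th): A
Minor 9th (9th): C

B  D  F#  A  C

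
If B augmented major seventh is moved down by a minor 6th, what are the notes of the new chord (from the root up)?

A minor 6th down from B is D-sharp, so the new chord is D-sharp augmented major seventh.
Root: D-sharp
Major 3rd (3rd): F-double-sharp
Augmented 5th (5th): A-double-sharp
Major 7th (7th): C-double-sharp

D-sharp, F-double-sharp, A-double-sharp, C-double-sharp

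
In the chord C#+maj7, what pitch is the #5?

G##

Root of C#+maj7 = C#. The 5th is an augmented 5th: C# up an augmented 5th → G##.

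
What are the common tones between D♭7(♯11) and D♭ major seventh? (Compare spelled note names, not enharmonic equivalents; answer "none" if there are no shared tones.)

D♭ – F – A♭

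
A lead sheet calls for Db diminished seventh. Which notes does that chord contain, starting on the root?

Db  Fb  Abb  Cbb

Db diminished seventh is a diminished seventh built on Db.
Db — root
Fb — minor 3rd
Abb — diminished 5th
Cbb — diminished 7th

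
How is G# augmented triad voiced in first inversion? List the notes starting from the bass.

B#, D##, G#

G# augmented triad = G#–B#–D##; first inversion → third (B#) lowest.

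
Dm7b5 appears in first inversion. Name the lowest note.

Dm7b5 = D–F–Ab–C. First inversion → third in the bass = F.

F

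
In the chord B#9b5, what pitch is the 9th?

C##

Root of B#9b5 = B#. The 9th is a major 9th: B# up a major 9th → C##.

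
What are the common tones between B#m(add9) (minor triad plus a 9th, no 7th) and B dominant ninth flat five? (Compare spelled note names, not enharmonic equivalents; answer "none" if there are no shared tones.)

D#

B#m(add9) = B#, D#, F##, C##.
B dominant ninth flat five = B, D#, F, A, C#.
Shared: D#.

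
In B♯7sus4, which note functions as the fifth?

F𝄪

Root of B♯7sus4 = B♯. The 5th is a perfect 5th: B♯ up a perfect 5th → F𝄪.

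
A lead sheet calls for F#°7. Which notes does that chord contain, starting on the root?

F#, A, C, Eb

F#°7: diminished seventh on F#.
F# — root
A — minor 3rd
C — diminished 5th
Eb — diminished 7th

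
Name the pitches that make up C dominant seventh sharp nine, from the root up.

C dominant seventh sharp nine: dominant seventh sharp nine on C.
Root: C
Major 3rd (3rd): E
Perfect 5th (5th): G
Minor 7th (7th): Bb
Augmented 9th (9th): D#

C, E, G, Bb, D#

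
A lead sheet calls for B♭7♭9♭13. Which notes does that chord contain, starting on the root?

B♭7♭9♭13 is a dominant seventh flat nine flat thirteen built on Bb.
root → Bb
3rd (major 3rd) → D
5th (perfect 5th) → F
7th (minor 7th) → Ab
9th (minor 9th) → Cb
13th (minor 13th) → Gb

Bb D F Ab Cb Gb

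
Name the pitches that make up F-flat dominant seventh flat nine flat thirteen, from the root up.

F♭, A♭, C♭, E𝄫, G𝄫, D𝄫

F-flat dominant seventh flat nine flat thirteen: dominant seventh flat nine flat thirteen on F♭.
root → F♭
3rd (major 3rd) → A♭
5th (perfect 5th) → C♭
7th (minor 7th) → E𝄫
9th (minor 9th) → G𝄫
13th (minor 13th) → D𝄫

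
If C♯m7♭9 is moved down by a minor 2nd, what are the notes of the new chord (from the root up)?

C# down a minor 2nd → B#. New chord: B# minor seventh flat nine.
root → B#
3rd (minor 3rd) → D#
5th (perfect 5th) → F##
7th (minor 7th) → A#
9th (minor 9th) → C#

B# D# F## A# C#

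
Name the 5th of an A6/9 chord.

E

Root of A6/9 = A. The 5th is a perfect 5th: A up a perfect 5th → E.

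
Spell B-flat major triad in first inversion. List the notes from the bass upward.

D  F  B♭

In root position, B-flat major triad is B♭–D–F.
First inversion puts the third (D) in the bass.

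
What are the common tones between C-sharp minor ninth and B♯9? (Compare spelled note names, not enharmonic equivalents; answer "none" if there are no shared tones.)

C-sharp minor ninth = C#, E, G#, B, D#.
B♯9 = B#, D##, F##, A#, C##.
Shared: none.

none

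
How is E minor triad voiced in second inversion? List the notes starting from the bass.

E minor triad = E–G–B; second inversion → fifth (B) lowest.

B, E, G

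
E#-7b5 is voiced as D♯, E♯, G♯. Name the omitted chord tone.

B

The full E#-7b5 chord is E♯, G♯, B, D♯.
Comparing with the voicing, the diminished 5th (5th) — B — is absent.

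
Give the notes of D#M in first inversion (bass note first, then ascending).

In root position, D#M is D#–F##–A#.
First inversion puts the third (F##) in the bass.

F## A# D#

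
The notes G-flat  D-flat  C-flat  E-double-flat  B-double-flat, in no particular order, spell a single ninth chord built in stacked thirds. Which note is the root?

C-flat

Stacking in thirds gives C-flat – E-double-flat – G-flat – B-double-flat – D-flat, so C-flat is the root — C-flat minor ninth.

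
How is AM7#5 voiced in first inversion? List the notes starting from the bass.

AM7#5 = A–C#–E#–G#; first inversion → third (C#) lowest.

C#  E#  G#  A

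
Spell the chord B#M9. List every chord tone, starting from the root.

B#, D##, F##, A##, C##

Root B#, quality major ninth:
Root: B#
Major 3rd (3rd): D##
Perfect 5th (5th): F##
Major 7th (7th): A##
Major 9th (9th): C##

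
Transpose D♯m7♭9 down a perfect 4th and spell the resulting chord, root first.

A#  C#  E#  G#  B

Transposed root: D# → A# (perfect 4th down). So we spell A# minor seventh flat nine:
A# — root
C# — minor 3rd
E# — perfect 5th
G# — minor 7th
B — minor 9th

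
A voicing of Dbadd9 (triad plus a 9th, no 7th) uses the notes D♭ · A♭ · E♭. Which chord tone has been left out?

F

The full Dbadd9 chord is D♭, F, A♭, E♭.
Comparing with the voicing, the major 3rd (3rd) — F — is absent.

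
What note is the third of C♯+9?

E#

C♯+9 is built on C#; its 3rd is a major 3rd above the root.
A third above C uses the letter E, and the major 3rd above C# is E#.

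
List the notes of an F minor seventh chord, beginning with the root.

F – A-flat – C – E-flat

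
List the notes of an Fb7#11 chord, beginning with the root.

Fb7#11 is a dominant seventh sharp eleven built on Fb.
root → Fb
3rd (major 3rd) → Ab
5th (perfect 5th) → Cb
7th (minor 7th) → Ebb
11th (augmented 11th) → Bb

Fb, Ab, Cb, Ebb, Bb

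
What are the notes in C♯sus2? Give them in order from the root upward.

C# – D# – G#

C♯sus2 is a suspended second built on C#.
root → C#
2nd (major 2nd) → D#
5th (perfect 5th) → G#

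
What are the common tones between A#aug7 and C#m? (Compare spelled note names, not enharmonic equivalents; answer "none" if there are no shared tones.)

G#

A#aug7 = A#, C##, E##, G#.
C#m = C#, E, G#.
Shared: G#.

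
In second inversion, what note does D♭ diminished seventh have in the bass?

A-double-flat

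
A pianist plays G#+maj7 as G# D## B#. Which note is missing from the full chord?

G#+maj7 = G#, B#, D##, F##. The voicing lacks the 7th (major 7th), F##.

F##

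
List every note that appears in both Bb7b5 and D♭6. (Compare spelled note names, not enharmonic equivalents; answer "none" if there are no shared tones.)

Bb, Ab

Bb7b5 = Bb, D, Fb, Ab.
D♭6 = Db, F, Ab, Bb.
Shared: Bb, Ab.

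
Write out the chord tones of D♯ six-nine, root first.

D# F## A# B# E#

Root D#, quality six-nine:
root → D#
3rd (major 3rd) → F##
5th (perfect 5th) → A#
6th (major 6th) → B#
9th (major 9th) → E#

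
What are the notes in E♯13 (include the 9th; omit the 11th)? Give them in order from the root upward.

E#, G##, B#, D#, F##, C##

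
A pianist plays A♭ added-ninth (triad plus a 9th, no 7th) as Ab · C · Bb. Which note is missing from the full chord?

Eb

The full A♭ added-ninth chord is Ab, C, Eb, Bb.
Comparing with the voicing, the perfect 5th (5th) — Eb — is absent.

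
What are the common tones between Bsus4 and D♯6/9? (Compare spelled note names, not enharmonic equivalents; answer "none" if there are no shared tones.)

Bsus4 = B, E, F#.
D♯6/9 = D#, F##, A#, B#, E#.
Shared: none.

none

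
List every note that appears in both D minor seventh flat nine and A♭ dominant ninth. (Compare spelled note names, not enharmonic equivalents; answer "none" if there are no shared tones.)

C, E♭

D minor seventh flat nine = D, F, A, C, E♭.
A♭ dominant ninth = A♭, C, E♭, G♭, B♭.
Shared: C, E♭.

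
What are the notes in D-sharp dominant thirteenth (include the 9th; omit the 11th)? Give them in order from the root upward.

D-sharp – F-double-sharp – A-sharp – C-sharp – E-sharp – B-sharp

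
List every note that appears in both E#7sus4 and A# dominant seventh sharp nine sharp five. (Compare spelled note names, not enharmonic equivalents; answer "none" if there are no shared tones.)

A#

E#7sus4: E# A# B# D#
A# dominant seventh sharp nine sharp five: A# C## E## G# B##
Common to both → A#.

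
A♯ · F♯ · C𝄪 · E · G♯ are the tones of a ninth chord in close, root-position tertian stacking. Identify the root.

F♯

Stacking in thirds gives F♯ – A♯ – C𝄪 – E – G♯, so F♯ is the root — F♯ dominant ninth sharp five.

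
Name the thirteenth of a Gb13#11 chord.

Eb

Gb13#11 is built on Gb; its 13th is a major 13th above the root.
A sixth above G uses the letter E, and the major 13th above Gb is Eb.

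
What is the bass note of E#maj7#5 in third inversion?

E#maj7#5 = E#–G##–B##–D##. Third inversion → seventh in the bass = D##.

D##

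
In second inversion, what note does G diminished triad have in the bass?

G diminished triad in root position is G–B-flat–D-flat.
Second inversion places the fifth in the bass, which is D-flat.

D-flat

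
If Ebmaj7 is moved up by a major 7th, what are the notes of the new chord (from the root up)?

Transposed root: Eb → D (major 7th up). So we spell D major seventh:
- root: D
- major 3rd: F#
- perfect 5th: A
- major 7th: C#

D, F#, A, C#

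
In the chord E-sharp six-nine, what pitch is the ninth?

Root of E-sharp six-nine = E-sharp. The 9th is a major 9th: E-sharp up a major 9th → F-double-sharp.

F-double-sharp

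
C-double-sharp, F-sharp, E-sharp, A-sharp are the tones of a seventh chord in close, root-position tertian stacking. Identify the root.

Stacking in thirds gives F-sharp – A-sharp – C-double-sharp – E-sharp, so F-sharp is the root — F-sharp augmented major seventh.

F-sharp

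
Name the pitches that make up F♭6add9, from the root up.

F♭ A♭ C♭ D♭ G♭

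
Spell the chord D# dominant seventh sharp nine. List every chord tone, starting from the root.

Root D#, quality dominant seventh sharp nine:
D# — root
F## — major 3rd
A# — perfect 5th
C# — minor 7th
E## — augmented 9th

D#, F##, A#, C#, E##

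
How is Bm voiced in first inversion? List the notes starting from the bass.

D – F♯ – B

Bm = B–D–F♯; first inversion → third (D) lowest.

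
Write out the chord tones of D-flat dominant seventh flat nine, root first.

D-flat – F – A-flat – C-flat – E-double-flat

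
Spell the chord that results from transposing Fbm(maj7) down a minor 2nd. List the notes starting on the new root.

Eb Gb Bb D

Fb down a minor 2nd → Eb. New chord: Eb minor-major seventh.
root → Eb
3rd (minor 3rd) → Gb
5th (perfect 5th) → Bb
7th (major 7th) → D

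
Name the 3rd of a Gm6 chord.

Bb

Gm6 is built on G; its 3rd is a minor 3rd above the root.
A third above G uses the letter B, and the minor 3rd above G is Bb.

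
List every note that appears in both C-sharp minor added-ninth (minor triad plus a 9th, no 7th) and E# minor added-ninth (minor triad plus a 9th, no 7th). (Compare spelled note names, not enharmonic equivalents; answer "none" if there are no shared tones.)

C-sharp minor added-ninth: C-sharp E G-sharp D-sharp
E# minor added-ninth: E-sharp G-sharp B-sharp F-double-sharp
Common to both → G-sharp.

G-sharp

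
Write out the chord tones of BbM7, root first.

Root Bb, quality major seventh:
root → Bb
3rd (major 3rd) → D
5th (perfect 5th) → F
7th (major 7th) → A

Bb, D, F, A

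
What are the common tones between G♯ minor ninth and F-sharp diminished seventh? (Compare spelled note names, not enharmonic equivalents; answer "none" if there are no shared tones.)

G♯ minor ninth = G-sharp, B, D-sharp, F-sharp, A-sharp.
F-sharp diminished seventh = F-sharp, A, C, E-flat.
Shared: F-sharp.

F-sharp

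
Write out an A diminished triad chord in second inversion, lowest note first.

Eb A C

A diminished triad = A–C–Eb; second inversion → fifth (Eb) lowest.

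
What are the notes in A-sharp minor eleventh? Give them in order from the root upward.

A-sharp minor eleventh: minor eleventh on A#.
- root: A#
- minor 3rd: C#
- perfect 5th: E#
- minor 7th: G#
- major 9th: B#
- perfect 11th: D#

A# – C# – E# – G# – B# – D#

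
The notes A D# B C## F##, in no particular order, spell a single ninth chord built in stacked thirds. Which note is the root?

Arranged so that each adjacent pair is a third by letter name: B – D# – F## – A – C##.
The bottom of that stack, B, is the root (this is B dominant seventh sharp nine sharp five).

B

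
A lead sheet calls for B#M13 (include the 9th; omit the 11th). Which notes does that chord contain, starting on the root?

B# D## F## A## C## G##

Root B#, quality major thirteenth:
B# — root
D## — major 3rd
F## — perfect 5th
A## — major 7th
C## — major 9th
G## — major 13th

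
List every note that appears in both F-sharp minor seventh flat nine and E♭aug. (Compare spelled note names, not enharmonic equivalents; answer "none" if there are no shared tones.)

F-sharp minor seventh flat nine = F♯, A, C♯, E, G.
E♭aug = E♭, G, B.
Shared: G.

G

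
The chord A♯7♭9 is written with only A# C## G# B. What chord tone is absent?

E#

A♯7♭9 = A#, C##, E#, G#, B. The voicing lacks the 5th (perfect 5th), E#.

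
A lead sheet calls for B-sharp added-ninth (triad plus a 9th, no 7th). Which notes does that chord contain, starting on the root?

B-sharp, D-double-sharp, F-double-sharp, C-double-sharp

Root B-sharp, quality added-ninth:
root → B-sharp
3rd (major 3rd) → D-double-sharp
5th (perfect 5th) → F-double-sharp
9th (major 9th) → C-double-sharp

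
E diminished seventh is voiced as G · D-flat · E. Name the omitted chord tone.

B-flat

The full E diminished seventh chord is E, G, B-flat, D-flat.
Comparing with the voicing, the diminished 5th (5th) — B-flat — is absent.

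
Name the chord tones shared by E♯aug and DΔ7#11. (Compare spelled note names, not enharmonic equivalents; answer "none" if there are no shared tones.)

E♯aug = E#, G##, B##.
DΔ7#11 = D, F#, A, C#, G#.
Shared: none.

none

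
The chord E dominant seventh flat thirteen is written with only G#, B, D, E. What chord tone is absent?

C

E dominant seventh flat thirteen = E, G#, B, D, C. The voicing lacks the 13th (minor 13th), C.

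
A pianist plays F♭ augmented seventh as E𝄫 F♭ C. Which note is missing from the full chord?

A♭

F♭ augmented seventh = F♭, A♭, C, E𝄫. The voicing lacks the 3rd (major 3rd), A♭.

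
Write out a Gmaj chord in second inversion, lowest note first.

D, G, B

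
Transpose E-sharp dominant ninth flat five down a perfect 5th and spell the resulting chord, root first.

A-sharp – C-double-sharp – E – G-sharp – B-sharp

E-sharp down a perfect 5th → A-sharp. New chord: A-sharp dominant ninth flat five.
- root: A-sharp
- major 3rd: C-double-sharp
- diminished 5th: E
- minor 7th: G-sharp
- major 9th: B-sharp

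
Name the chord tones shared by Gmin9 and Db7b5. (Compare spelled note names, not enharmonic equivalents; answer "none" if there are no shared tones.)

F

Gmin9 = G, Bb, D, F, A.
Db7b5 = Db, F, Abb, Cb.
Shared: F.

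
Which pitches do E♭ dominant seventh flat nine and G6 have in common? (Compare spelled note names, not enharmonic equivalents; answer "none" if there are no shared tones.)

E♭ dominant seventh flat nine = E♭, G, B♭, D♭, F♭.
G6 = G, B, D, E.
Shared: G.

G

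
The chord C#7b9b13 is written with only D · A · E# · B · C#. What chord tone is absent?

G#

The full C#7b9b13 chord is C#, E#, G#, B, D, A.
Comparing with the voicing, the perfect 5th (5th) — G# — is absent.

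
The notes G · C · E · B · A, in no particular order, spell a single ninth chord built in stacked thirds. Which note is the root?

A

Stacking in thirds gives A – C – E – G – B, so A is the root — A minor ninth.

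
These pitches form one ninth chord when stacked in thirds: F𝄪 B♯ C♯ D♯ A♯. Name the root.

Arranged so that each adjacent pair is a third by letter name: B♯ – D♯ – F𝄪 – A♯ – C♯.
The bottom of that stack, B♯, is the root (this is B♯ minor seventh flat nine).

B♯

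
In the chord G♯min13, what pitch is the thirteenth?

Root of G♯min13 = G♯. The 13th is a major 13th: G♯ up a major 13th → E♯.

E♯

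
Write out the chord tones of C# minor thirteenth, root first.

C-sharp, E, G-sharp, B, D-sharp, F-sharp, A-sharp

Root C-sharp, quality minor thirteenth:
root → C-sharp
3rd (minor 3rd) → E
5th (perfect 5th) → G-sharp
7th (minor 7th) → B
9th (major 9th) → D-sharp
11th (perfect 11th) → F-sharp
13th (major 13th) → A-sharp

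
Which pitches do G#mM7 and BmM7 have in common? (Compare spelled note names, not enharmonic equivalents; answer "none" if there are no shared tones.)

G#mM7: G# B D# F##
BmM7: B D F# A#
Common to both → B.

B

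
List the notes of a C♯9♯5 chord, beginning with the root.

Root C#, quality dominant ninth sharp five:
C# — root
E# — major 3rd
G## — augmented 5th
B — minor 7th
D# — major 9th

C#, E#, G##, B, D#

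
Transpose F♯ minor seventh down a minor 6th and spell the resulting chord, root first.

Transposed root: F# → A# (minor 6th down). So we spell A# minor seventh:
- root: A#
- minor 3rd: C#
- perfect 5th: E#
- minor 7th: G#

A#  C#  E#  G#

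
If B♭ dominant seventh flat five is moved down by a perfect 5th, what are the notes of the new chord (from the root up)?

A perfect 5th down from Bb is Eb, so the new chord is Eb dominant seventh flat five.
Root: Eb
Major 3rd (3rd): G
Diminished 5th (5th): Bbb
Minor 7th (7th): Db

Eb G Bbb Db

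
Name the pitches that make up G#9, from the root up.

G♯, B♯, D♯, F♯, A♯

G#9: dominant ninth on G♯.
Root: G♯
Major 3rd (3rd): B♯
Perfect 5th (5th): D♯
Minor 7th (7th): F♯
Major 9th (9th): A♯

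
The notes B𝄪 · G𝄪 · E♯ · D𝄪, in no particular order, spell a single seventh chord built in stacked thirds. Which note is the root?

E♯

Arranged so that each adjacent pair is a third by letter name: E♯ – G𝄪 – B𝄪 – D𝄪.
The bottom of that stack, E♯, is the root (this is E♯ augmented major seventh).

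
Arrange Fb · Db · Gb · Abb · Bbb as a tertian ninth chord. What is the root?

Gb

Arranged so that each adjacent pair is a third by letter name: Gb – Bbb – Db – Fb – Abb.
The bottom of that stack, Gb, is the root (this is Gb minor seventh flat nine).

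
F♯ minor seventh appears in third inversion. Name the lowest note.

E

F♯ minor seventh in root position is F#–A–C#–E.
Third inversion places the seventh in the bass, which is E.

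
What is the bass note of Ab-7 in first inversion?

Ab-7 = A♭–C♭–E♭–G♭. First inversion → third in the bass = C♭.

C♭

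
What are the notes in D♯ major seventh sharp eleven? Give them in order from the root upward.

D-sharp F-double-sharp A-sharp C-double-sharp G-double-sharp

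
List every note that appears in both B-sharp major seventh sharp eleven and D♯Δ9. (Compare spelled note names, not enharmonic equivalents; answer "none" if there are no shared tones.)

B-sharp major seventh sharp eleven: B# D## F## A## E##
D♯Δ9: D# F## A# C## E#
Common to both → F##.

F##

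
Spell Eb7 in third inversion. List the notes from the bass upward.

Db – Eb – G – Bb

In root position, Eb7 is Eb–G–Bb–Db.
Third inversion puts the seventh (Db) in the bass.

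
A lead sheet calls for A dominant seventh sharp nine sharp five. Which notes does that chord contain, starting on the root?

A C-sharp E-sharp G B-sharp

A dominant seventh sharp nine sharp five: dominant seventh sharp nine sharp five on A.
Root: A
Major 3rd (3rd): C-sharp
Augmented 5th (5th): E-sharp
Minor 7th (7th): G
Augmented 9th (9th): B-sharp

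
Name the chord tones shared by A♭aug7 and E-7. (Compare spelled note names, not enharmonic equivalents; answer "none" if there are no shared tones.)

A♭aug7: Ab C E Gb
E-7: E G B D
Common to both → E.

E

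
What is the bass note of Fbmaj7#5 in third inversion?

Fbmaj7#5 = Fb–Ab–C–Eb. Third inversion → seventh in the bass = Eb.

Eb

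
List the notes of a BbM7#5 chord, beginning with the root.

BbM7#5: augmented major seventh on Bb.
Bb — root
D — major 3rd
F# — augmented 5th
A — major 7th

Bb  D  F#  A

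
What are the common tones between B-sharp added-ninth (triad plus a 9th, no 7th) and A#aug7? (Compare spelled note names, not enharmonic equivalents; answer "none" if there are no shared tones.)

B-sharp added-ninth: B# D## F## C##
A#aug7: A# C## E## G#
Common to both → C##.

C##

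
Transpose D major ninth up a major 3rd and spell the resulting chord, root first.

F# – A# – C# – E# – G#

D up a major 3rd → F#. New chord: F# major ninth.
Root: F#
Major 3rd (3rd): A#
Perfect 5th (5th): C#
Major 7th (7th): E#
Major 9th (9th): G#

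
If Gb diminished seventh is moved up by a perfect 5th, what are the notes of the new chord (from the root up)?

Transposed root: Gb → Db (perfect 5th up). So we spell Db diminished seventh:
Root: Db
Minor 3rd (3rd): Fb
Diminished 5th (5th): Abb
Diminished 7th (7th): Cbb

Db  Fb  Abb  Cbb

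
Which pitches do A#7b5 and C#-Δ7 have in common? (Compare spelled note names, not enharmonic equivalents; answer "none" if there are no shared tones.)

E, G♯

A#7b5 = A♯, C𝄪, E, G♯.
C#-Δ7 = C♯, E, G♯, B♯.
Shared: E, G♯.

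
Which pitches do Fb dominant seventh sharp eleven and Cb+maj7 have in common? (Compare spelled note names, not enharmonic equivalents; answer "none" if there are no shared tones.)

Fb dominant seventh sharp eleven: Fb Ab Cb Ebb Bb
Cb+maj7: Cb Eb G Bb
Common to both → Cb, Bb.

Cb, Bb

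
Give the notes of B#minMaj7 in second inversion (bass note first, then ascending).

B#minMaj7 = B#–D#–F##–A##; second inversion → fifth (F##) lowest.

F## – A## – B# – D#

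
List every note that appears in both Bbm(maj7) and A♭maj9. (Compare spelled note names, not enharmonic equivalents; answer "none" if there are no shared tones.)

Bbm(maj7) = Bb, Db, F, A.
A♭maj9 = Ab, C, Eb, G, Bb.
Shared: Bb.

Bb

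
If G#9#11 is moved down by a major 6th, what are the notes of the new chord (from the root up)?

A major 6th down from G♯ is B, so the new chord is B dominant ninth sharp eleven.
Root: B
Major 3rd (3rd): D♯
Perfect 5th (5th): F♯
Minor 7th (7th): A
Major 9th (9th): C♯
Augmented 11th (11th): E♯

B, D♯, F♯, A, C♯, E♯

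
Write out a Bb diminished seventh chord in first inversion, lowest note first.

In root position, Bb diminished seventh is B-flat–D-flat–F-flat–A-double-flat.
First inversion puts the third (D-flat) in the bass.

D-flat, F-flat, A-double-flat, B-flat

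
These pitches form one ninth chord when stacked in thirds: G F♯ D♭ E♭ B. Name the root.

Stacking in thirds gives E♭ – G – B – D♭ – F♯, so E♭ is the root — E♭ dominant seventh sharp nine sharp five.

E♭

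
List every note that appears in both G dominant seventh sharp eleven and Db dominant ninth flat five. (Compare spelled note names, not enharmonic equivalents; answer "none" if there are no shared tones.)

F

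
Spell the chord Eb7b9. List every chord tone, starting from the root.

Eb7b9: dominant seventh flat nine on E♭.
- root: E♭
- major 3rd: G
- perfect 5th: B♭
- minor 7th: D♭
- minor 9th: F♭

E♭, G, B♭, D♭, F♭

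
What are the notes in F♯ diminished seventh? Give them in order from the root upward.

F♯ diminished seventh is a diminished seventh built on F♯.
- root: F♯
- minor 3rd: A
- diminished 5th: C
- diminished 7th: E♭

F♯  A  C  E♭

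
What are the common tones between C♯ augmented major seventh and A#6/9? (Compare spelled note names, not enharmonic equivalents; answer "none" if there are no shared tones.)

E#, B#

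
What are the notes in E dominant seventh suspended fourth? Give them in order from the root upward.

E, A, B, D

E dominant seventh suspended fourth is a dominant seventh suspended fourth built on E.
- root: E
- perfect 4th: A
- perfect 5th: B
- minor 7th: D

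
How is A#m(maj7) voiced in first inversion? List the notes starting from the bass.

C#  E#  G##  A#

A#m(maj7) = A#–C#–E#–G##; first inversion → third (C#) lowest.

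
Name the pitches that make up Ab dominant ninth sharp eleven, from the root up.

A-flat, C, E-flat, G-flat, B-flat, D

Ab dominant ninth sharp eleven: dominant ninth sharp eleven on A-flat.
- root: A-flat
- major 3rd: C
- perfect 5th: E-flat
- minor 7th: G-flat
- major 9th: B-flat
- augmented 11th: D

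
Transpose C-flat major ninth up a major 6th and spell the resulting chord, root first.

A♭, C, E♭, G, B♭

C♭ up a major 6th → A♭. New chord: A♭ major ninth.
Root: A♭
Major 3rd (3rd): C
Perfect 5th (5th): E♭
Major 7th (7th): G
Major 9th (9th): B♭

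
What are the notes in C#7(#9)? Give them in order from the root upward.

C♯ – E♯ – G♯ – B – D𝄪

C#7(#9) is a dominant seventh sharp nine built on C♯.
root → C♯
3rd (major 3rd) → E♯
5th (perfect 5th) → G♯
7th (minor 7th) → B
9th (augmented 9th) → D𝄪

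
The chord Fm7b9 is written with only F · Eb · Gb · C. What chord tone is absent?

Ab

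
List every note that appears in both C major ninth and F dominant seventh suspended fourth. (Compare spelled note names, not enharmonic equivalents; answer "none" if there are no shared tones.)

C

C major ninth: C E G B D
F dominant seventh suspended fourth: F B-flat C E-flat
Common to both → C.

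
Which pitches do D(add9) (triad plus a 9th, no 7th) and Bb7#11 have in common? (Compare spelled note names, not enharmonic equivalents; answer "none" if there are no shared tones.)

D(add9) = D, F#, A, E.
Bb7#11 = Bb, D, F, Ab, E.
Shared: D, E.

D, E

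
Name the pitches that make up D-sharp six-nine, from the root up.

D-sharp six-nine is a six-nine built on D-sharp.
- root: D-sharp
- major 3rd: F-double-sharp
- perfect 5th: A-sharp
- major 6th: B-sharp
- major 9th: E-sharp

D-sharp, F-double-sharp, A-sharp, B-sharp, E-sharp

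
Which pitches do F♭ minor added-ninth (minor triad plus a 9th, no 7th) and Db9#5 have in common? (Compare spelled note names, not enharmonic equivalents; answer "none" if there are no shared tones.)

C♭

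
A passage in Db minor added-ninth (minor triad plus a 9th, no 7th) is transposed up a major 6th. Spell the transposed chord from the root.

Bb  Db  F  C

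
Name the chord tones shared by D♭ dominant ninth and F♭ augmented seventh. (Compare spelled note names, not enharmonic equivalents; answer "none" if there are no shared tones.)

A-flat

D♭ dominant ninth: D-flat F A-flat C-flat E-flat
F♭ augmented seventh: F-flat A-flat C E-double-flat
Common to both → A-flat.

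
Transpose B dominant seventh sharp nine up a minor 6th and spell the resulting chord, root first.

A minor 6th up from B is G, so the new chord is G dominant seventh sharp nine.
Root: G
Major 3rd (3rd): B
Perfect 5th (5th): D
Minor 7th (7th): F
Augmented 9th (9th): A-sharp

G – B – D – F – A-sharp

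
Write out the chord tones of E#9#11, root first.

E#9#11: dominant ninth sharp eleven on E#.
E# — root
G## — major 3rd
B# — perfect 5th
D# — minor 7th
F## — major 9th
A## — augmented 11th

E#  G##  B#  D#  F##  A##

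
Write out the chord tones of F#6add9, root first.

F♯ – A♯ – C♯ – D♯ – G♯

Root F♯, quality six-nine:
F♯ — root
A♯ — major 3rd
C♯ — perfect 5th
D♯ — major 6th
G♯ — major 9th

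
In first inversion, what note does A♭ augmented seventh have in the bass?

A♭ augmented seventh = Ab–C–E–Gb. First inversion → third in the bass = C.

C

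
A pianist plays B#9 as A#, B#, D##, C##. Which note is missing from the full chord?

F##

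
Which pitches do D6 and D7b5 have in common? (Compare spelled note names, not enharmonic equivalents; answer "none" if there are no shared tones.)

D – F#

D6: D F# A B
D7b5: D F# Ab C
Common to both → D, F#.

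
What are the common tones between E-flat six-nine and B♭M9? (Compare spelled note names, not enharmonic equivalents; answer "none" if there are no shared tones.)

E-flat six-nine = Eb, G, Bb, C, F.
B♭M9 = Bb, D, F, A, C.
Shared: Bb, C, F.

Bb C F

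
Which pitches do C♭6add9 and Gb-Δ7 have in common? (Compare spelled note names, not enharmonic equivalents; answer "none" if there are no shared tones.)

G♭, D♭

C♭6add9: C♭ E♭ G♭ A♭ D♭
Gb-Δ7: G♭ B𝄫 D♭ F
Common to both → G♭, D♭.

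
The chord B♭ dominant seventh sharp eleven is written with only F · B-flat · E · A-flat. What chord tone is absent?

D

The full B♭ dominant seventh sharp eleven chord is B-flat, D, F, A-flat, E.
Comparing with the voicing, the major 3rd (3rd) — D — is absent.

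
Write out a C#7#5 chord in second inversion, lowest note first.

G##, B, C#, E#

In root position, C#7#5 is C#–E#–G##–B.
Second inversion puts the fifth (G##) in the bass.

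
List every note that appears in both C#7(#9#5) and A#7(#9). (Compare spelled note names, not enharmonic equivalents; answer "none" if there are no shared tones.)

E#

C#7(#9#5) = C#, E#, G##, B, D##.
A#7(#9) = A#, C##, E#, G#, B##.
Shared: E#.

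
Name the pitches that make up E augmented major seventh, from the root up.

Root E, quality augmented major seventh:
E — root
G-sharp — major 3rd
B-sharp — augmented 5th
D-sharp — major 7th

E, G-sharp, B-sharp, D-sharp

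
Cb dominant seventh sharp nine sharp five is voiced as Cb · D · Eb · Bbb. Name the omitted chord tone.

Cb dominant seventh sharp nine sharp five = Cb, Eb, G, Bbb, D. The voicing lacks the 5th (augmented 5th), G.

G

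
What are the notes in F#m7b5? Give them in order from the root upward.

F♯, A, C, E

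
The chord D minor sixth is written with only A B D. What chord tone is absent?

The full D minor sixth chord is D, F, A, B.
Comparing with the voicing, the minor 3rd (3rd) — F — is absent.

F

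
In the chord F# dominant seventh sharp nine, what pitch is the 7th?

F# dominant seventh sharp nine is built on F#; its 7th is a minor 7th above the root.
A seventh above F uses the letter E, and the minor 7th above F# is E.

E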